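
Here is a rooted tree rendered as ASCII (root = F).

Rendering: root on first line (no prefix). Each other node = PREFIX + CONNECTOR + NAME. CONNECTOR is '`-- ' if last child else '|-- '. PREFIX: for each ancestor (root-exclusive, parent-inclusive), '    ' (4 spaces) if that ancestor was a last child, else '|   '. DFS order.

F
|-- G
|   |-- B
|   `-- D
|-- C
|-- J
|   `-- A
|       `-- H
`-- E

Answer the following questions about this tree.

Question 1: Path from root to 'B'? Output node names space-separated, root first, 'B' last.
Answer: F G B

Derivation:
Walk down from root: F -> G -> B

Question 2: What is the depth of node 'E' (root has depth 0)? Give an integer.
Answer: 1

Derivation:
Path from root to E: F -> E
Depth = number of edges = 1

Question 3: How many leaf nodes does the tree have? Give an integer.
Answer: 5

Derivation:
Leaves (nodes with no children): B, C, D, E, H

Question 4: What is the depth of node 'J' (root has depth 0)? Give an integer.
Path from root to J: F -> J
Depth = number of edges = 1

Answer: 1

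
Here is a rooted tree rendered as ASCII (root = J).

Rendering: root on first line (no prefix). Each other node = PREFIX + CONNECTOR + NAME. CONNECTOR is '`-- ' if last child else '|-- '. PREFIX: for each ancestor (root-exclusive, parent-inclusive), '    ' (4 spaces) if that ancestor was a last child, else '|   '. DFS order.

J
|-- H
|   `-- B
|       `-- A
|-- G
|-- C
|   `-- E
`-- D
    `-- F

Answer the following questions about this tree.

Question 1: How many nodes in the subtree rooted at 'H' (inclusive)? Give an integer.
Answer: 3

Derivation:
Subtree rooted at H contains: A, B, H
Count = 3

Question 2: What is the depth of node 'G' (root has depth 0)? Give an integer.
Path from root to G: J -> G
Depth = number of edges = 1

Answer: 1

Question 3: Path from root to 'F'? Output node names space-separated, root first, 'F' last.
Answer: J D F

Derivation:
Walk down from root: J -> D -> F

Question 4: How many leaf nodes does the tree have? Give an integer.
Leaves (nodes with no children): A, E, F, G

Answer: 4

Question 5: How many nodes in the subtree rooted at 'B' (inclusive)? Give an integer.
Subtree rooted at B contains: A, B
Count = 2

Answer: 2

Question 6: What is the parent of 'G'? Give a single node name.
Scan adjacency: G appears as child of J

Answer: J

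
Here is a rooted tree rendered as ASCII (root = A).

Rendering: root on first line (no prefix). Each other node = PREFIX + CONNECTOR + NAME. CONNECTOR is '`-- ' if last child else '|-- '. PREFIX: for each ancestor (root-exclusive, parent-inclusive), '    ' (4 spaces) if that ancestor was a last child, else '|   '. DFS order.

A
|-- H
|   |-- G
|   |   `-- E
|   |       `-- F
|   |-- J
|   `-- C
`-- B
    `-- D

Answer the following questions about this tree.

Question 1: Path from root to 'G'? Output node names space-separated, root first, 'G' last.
Answer: A H G

Derivation:
Walk down from root: A -> H -> G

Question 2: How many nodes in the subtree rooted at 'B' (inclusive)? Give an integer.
Subtree rooted at B contains: B, D
Count = 2

Answer: 2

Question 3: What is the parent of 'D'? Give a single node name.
Scan adjacency: D appears as child of B

Answer: B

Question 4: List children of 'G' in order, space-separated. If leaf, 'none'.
Answer: E

Derivation:
Node G's children (from adjacency): E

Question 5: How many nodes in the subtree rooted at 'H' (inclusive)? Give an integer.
Answer: 6

Derivation:
Subtree rooted at H contains: C, E, F, G, H, J
Count = 6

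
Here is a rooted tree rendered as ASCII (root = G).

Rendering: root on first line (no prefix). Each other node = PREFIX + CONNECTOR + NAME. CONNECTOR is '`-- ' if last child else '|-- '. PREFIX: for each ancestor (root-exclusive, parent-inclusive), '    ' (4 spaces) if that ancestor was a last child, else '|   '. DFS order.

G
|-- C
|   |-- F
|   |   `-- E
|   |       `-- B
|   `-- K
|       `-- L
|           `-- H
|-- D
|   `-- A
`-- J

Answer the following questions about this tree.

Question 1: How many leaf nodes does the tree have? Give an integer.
Answer: 4

Derivation:
Leaves (nodes with no children): A, B, H, J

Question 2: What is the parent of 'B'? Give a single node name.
Answer: E

Derivation:
Scan adjacency: B appears as child of E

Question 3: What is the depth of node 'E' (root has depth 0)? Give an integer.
Path from root to E: G -> C -> F -> E
Depth = number of edges = 3

Answer: 3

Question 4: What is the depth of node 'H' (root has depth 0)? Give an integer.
Path from root to H: G -> C -> K -> L -> H
Depth = number of edges = 4

Answer: 4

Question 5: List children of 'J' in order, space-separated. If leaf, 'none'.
Node J's children (from adjacency): (leaf)

Answer: none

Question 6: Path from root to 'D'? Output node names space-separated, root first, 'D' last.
Answer: G D

Derivation:
Walk down from root: G -> D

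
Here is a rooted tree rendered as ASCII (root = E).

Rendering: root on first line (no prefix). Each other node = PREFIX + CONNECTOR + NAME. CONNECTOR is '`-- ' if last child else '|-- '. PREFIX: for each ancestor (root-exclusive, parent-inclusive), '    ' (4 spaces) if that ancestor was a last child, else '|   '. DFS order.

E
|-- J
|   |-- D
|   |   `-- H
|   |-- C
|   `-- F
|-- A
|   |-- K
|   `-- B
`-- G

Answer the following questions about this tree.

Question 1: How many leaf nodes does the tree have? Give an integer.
Answer: 6

Derivation:
Leaves (nodes with no children): B, C, F, G, H, K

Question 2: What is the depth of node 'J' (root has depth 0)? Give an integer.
Answer: 1

Derivation:
Path from root to J: E -> J
Depth = number of edges = 1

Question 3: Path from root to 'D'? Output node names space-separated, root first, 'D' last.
Answer: E J D

Derivation:
Walk down from root: E -> J -> D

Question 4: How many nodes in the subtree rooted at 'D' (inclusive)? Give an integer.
Subtree rooted at D contains: D, H
Count = 2

Answer: 2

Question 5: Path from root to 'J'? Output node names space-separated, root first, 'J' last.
Answer: E J

Derivation:
Walk down from root: E -> J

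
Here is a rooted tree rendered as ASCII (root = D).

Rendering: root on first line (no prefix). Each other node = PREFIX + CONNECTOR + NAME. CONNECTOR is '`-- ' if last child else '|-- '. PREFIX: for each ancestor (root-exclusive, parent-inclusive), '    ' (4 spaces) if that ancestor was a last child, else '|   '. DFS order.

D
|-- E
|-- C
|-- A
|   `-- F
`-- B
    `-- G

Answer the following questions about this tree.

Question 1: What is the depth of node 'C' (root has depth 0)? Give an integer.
Answer: 1

Derivation:
Path from root to C: D -> C
Depth = number of edges = 1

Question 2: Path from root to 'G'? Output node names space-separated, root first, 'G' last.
Walk down from root: D -> B -> G

Answer: D B G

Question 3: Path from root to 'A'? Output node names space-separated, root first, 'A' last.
Walk down from root: D -> A

Answer: D A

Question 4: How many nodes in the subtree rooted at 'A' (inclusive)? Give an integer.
Answer: 2

Derivation:
Subtree rooted at A contains: A, F
Count = 2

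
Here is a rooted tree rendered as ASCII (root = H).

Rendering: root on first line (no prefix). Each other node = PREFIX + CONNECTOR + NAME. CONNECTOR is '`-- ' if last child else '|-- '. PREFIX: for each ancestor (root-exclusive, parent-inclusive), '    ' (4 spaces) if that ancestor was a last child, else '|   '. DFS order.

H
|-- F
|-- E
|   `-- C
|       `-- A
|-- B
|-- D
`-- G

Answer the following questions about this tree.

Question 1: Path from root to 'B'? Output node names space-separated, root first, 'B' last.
Answer: H B

Derivation:
Walk down from root: H -> B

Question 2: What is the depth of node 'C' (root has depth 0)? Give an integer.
Answer: 2

Derivation:
Path from root to C: H -> E -> C
Depth = number of edges = 2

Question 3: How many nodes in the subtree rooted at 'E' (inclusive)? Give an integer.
Answer: 3

Derivation:
Subtree rooted at E contains: A, C, E
Count = 3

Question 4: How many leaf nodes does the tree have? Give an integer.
Answer: 5

Derivation:
Leaves (nodes with no children): A, B, D, F, G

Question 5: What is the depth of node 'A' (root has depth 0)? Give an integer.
Answer: 3

Derivation:
Path from root to A: H -> E -> C -> A
Depth = number of edges = 3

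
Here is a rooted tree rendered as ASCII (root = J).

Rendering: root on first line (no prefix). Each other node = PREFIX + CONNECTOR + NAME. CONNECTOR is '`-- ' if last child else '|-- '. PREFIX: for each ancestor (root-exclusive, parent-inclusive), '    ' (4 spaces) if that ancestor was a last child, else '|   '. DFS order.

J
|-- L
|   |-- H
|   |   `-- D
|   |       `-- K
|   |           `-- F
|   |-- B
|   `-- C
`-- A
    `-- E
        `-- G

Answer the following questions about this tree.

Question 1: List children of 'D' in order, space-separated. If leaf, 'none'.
Node D's children (from adjacency): K

Answer: K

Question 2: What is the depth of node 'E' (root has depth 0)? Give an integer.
Answer: 2

Derivation:
Path from root to E: J -> A -> E
Depth = number of edges = 2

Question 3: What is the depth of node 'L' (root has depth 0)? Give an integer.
Path from root to L: J -> L
Depth = number of edges = 1

Answer: 1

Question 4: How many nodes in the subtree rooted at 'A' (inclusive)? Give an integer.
Subtree rooted at A contains: A, E, G
Count = 3

Answer: 3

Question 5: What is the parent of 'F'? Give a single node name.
Scan adjacency: F appears as child of K

Answer: K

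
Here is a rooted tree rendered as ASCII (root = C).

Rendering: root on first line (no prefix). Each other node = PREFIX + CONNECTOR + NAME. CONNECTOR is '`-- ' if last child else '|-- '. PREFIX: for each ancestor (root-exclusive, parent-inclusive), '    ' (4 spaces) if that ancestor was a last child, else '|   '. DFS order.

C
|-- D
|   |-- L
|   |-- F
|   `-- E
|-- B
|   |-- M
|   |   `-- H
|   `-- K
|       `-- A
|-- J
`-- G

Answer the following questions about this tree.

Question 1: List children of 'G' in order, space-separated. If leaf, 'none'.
Node G's children (from adjacency): (leaf)

Answer: none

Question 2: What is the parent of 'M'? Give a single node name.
Answer: B

Derivation:
Scan adjacency: M appears as child of B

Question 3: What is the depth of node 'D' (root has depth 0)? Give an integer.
Path from root to D: C -> D
Depth = number of edges = 1

Answer: 1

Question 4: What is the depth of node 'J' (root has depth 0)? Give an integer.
Answer: 1

Derivation:
Path from root to J: C -> J
Depth = number of edges = 1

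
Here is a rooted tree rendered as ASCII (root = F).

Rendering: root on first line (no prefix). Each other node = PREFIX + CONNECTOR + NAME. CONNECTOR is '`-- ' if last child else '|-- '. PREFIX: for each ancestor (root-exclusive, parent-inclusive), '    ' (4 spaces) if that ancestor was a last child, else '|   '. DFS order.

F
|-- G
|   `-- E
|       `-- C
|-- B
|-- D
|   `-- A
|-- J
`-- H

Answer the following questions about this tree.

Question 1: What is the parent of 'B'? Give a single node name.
Scan adjacency: B appears as child of F

Answer: F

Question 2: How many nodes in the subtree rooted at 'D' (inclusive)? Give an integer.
Answer: 2

Derivation:
Subtree rooted at D contains: A, D
Count = 2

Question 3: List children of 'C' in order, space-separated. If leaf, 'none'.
Node C's children (from adjacency): (leaf)

Answer: none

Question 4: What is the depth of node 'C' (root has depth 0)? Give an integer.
Path from root to C: F -> G -> E -> C
Depth = number of edges = 3

Answer: 3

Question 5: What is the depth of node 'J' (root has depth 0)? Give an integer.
Answer: 1

Derivation:
Path from root to J: F -> J
Depth = number of edges = 1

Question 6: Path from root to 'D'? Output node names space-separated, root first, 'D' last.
Walk down from root: F -> D

Answer: F D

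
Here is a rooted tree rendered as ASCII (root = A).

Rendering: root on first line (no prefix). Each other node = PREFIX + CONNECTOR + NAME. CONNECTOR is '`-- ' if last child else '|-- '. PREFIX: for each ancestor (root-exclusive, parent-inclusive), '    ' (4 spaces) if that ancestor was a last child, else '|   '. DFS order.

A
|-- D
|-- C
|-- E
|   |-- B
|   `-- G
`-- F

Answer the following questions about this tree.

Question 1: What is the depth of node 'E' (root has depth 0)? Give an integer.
Path from root to E: A -> E
Depth = number of edges = 1

Answer: 1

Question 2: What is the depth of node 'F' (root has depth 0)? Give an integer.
Answer: 1

Derivation:
Path from root to F: A -> F
Depth = number of edges = 1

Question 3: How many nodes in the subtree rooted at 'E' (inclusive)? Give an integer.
Subtree rooted at E contains: B, E, G
Count = 3

Answer: 3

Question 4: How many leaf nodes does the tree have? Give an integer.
Leaves (nodes with no children): B, C, D, F, G

Answer: 5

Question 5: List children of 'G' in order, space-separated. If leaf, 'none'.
Answer: none

Derivation:
Node G's children (from adjacency): (leaf)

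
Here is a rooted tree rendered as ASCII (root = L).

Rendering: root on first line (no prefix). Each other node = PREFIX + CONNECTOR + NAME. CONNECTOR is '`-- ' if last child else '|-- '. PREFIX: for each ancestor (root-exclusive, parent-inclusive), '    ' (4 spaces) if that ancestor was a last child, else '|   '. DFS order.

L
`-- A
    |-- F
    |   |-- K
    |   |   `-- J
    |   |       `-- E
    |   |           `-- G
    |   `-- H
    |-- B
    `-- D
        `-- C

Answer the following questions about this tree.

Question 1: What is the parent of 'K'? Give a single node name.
Answer: F

Derivation:
Scan adjacency: K appears as child of F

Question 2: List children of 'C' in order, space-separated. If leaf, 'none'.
Answer: none

Derivation:
Node C's children (from adjacency): (leaf)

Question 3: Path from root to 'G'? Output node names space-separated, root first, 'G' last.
Walk down from root: L -> A -> F -> K -> J -> E -> G

Answer: L A F K J E G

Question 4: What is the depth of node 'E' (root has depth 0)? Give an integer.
Answer: 5

Derivation:
Path from root to E: L -> A -> F -> K -> J -> E
Depth = number of edges = 5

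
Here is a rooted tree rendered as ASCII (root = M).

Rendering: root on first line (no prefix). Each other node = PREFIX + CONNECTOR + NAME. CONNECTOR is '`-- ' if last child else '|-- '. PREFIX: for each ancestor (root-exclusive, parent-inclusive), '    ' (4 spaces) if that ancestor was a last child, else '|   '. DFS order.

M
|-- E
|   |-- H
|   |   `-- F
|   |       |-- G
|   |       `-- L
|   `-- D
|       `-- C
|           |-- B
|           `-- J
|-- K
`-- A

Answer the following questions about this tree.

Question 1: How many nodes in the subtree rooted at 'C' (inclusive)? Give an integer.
Answer: 3

Derivation:
Subtree rooted at C contains: B, C, J
Count = 3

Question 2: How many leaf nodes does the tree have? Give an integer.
Answer: 6

Derivation:
Leaves (nodes with no children): A, B, G, J, K, L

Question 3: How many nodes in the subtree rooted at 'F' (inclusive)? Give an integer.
Answer: 3

Derivation:
Subtree rooted at F contains: F, G, L
Count = 3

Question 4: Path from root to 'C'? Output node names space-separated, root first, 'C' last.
Answer: M E D C

Derivation:
Walk down from root: M -> E -> D -> C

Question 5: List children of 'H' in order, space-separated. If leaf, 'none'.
Answer: F

Derivation:
Node H's children (from adjacency): F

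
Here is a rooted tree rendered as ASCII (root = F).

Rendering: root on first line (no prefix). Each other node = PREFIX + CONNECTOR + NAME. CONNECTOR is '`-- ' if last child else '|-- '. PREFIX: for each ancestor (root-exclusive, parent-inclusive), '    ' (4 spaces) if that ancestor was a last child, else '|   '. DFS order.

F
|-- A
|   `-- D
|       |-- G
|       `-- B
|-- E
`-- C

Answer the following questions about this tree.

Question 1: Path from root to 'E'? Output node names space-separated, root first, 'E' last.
Walk down from root: F -> E

Answer: F E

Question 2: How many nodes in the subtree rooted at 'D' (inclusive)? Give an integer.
Answer: 3

Derivation:
Subtree rooted at D contains: B, D, G
Count = 3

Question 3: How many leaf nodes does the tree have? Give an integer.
Answer: 4

Derivation:
Leaves (nodes with no children): B, C, E, G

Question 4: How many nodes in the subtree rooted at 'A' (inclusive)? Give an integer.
Subtree rooted at A contains: A, B, D, G
Count = 4

Answer: 4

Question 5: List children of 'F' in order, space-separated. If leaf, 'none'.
Node F's children (from adjacency): A, E, C

Answer: A E C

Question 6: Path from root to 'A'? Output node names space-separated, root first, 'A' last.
Answer: F A

Derivation:
Walk down from root: F -> A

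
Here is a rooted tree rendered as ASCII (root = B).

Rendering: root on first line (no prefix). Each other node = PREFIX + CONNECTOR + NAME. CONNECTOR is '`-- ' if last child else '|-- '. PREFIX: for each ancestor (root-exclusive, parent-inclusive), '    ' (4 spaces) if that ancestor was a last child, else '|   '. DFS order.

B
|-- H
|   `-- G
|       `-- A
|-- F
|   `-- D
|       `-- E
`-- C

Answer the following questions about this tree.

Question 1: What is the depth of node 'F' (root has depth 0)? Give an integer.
Answer: 1

Derivation:
Path from root to F: B -> F
Depth = number of edges = 1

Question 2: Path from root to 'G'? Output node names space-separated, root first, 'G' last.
Walk down from root: B -> H -> G

Answer: B H G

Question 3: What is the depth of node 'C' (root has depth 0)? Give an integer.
Answer: 1

Derivation:
Path from root to C: B -> C
Depth = number of edges = 1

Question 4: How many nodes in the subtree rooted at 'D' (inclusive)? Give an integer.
Subtree rooted at D contains: D, E
Count = 2

Answer: 2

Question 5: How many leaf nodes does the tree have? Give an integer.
Leaves (nodes with no children): A, C, E

Answer: 3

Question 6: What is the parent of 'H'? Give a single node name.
Scan adjacency: H appears as child of B

Answer: B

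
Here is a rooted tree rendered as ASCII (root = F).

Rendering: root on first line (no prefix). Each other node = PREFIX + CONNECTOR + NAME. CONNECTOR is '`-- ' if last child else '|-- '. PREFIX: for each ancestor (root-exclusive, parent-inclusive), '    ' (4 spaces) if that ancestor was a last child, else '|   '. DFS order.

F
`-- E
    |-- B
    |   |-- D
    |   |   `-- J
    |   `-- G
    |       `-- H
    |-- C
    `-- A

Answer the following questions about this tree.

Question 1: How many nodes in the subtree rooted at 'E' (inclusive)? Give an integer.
Answer: 8

Derivation:
Subtree rooted at E contains: A, B, C, D, E, G, H, J
Count = 8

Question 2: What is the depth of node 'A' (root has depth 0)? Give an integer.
Path from root to A: F -> E -> A
Depth = number of edges = 2

Answer: 2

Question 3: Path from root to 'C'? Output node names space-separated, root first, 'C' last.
Answer: F E C

Derivation:
Walk down from root: F -> E -> C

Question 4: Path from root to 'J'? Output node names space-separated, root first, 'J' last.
Answer: F E B D J

Derivation:
Walk down from root: F -> E -> B -> D -> J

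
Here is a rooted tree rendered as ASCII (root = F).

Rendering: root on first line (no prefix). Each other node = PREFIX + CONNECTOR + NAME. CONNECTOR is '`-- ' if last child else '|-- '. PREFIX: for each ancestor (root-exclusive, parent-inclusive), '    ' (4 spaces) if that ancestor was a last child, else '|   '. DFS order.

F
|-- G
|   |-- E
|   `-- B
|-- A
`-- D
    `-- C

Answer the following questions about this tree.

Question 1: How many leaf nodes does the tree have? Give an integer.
Leaves (nodes with no children): A, B, C, E

Answer: 4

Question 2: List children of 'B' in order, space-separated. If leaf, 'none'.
Node B's children (from adjacency): (leaf)

Answer: none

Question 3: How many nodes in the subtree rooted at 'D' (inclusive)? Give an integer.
Answer: 2

Derivation:
Subtree rooted at D contains: C, D
Count = 2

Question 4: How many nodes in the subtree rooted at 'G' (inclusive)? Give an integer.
Subtree rooted at G contains: B, E, G
Count = 3

Answer: 3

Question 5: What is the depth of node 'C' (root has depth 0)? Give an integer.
Answer: 2

Derivation:
Path from root to C: F -> D -> C
Depth = number of edges = 2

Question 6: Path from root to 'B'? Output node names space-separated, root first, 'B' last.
Answer: F G B

Derivation:
Walk down from root: F -> G -> B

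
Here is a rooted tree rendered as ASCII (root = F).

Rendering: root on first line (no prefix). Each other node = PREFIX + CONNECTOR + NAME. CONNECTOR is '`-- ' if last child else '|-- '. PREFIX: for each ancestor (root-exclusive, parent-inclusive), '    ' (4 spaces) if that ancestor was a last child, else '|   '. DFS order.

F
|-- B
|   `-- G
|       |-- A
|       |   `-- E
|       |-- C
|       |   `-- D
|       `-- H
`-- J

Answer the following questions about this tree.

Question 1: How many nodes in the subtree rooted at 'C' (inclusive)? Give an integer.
Answer: 2

Derivation:
Subtree rooted at C contains: C, D
Count = 2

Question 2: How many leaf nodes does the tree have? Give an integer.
Answer: 4

Derivation:
Leaves (nodes with no children): D, E, H, J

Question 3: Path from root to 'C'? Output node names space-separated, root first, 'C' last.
Walk down from root: F -> B -> G -> C

Answer: F B G C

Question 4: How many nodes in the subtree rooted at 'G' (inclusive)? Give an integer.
Answer: 6

Derivation:
Subtree rooted at G contains: A, C, D, E, G, H
Count = 6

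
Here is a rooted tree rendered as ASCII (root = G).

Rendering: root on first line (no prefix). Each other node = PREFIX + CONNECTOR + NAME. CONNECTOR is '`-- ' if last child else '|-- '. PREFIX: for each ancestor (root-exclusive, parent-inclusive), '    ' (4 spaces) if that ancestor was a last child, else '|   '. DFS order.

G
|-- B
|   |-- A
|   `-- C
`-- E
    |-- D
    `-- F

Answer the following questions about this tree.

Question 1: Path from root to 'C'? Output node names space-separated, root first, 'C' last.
Answer: G B C

Derivation:
Walk down from root: G -> B -> C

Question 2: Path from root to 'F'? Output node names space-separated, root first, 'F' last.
Answer: G E F

Derivation:
Walk down from root: G -> E -> F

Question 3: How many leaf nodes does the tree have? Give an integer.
Leaves (nodes with no children): A, C, D, F

Answer: 4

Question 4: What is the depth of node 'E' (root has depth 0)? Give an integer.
Path from root to E: G -> E
Depth = number of edges = 1

Answer: 1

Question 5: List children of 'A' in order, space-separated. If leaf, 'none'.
Answer: none

Derivation:
Node A's children (from adjacency): (leaf)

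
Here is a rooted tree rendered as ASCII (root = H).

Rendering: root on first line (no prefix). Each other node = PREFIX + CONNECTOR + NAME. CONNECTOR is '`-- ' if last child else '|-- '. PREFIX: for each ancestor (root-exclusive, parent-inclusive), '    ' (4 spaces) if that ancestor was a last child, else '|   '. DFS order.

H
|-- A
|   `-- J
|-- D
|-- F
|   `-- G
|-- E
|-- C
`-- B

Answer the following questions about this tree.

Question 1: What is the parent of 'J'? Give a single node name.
Answer: A

Derivation:
Scan adjacency: J appears as child of A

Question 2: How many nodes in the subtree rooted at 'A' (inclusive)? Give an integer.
Subtree rooted at A contains: A, J
Count = 2

Answer: 2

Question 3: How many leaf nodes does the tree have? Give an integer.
Leaves (nodes with no children): B, C, D, E, G, J

Answer: 6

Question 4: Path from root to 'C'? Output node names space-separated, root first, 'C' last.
Walk down from root: H -> C

Answer: H C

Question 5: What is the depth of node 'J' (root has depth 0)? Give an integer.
Path from root to J: H -> A -> J
Depth = number of edges = 2

Answer: 2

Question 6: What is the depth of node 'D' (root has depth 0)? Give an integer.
Answer: 1

Derivation:
Path from root to D: H -> D
Depth = number of edges = 1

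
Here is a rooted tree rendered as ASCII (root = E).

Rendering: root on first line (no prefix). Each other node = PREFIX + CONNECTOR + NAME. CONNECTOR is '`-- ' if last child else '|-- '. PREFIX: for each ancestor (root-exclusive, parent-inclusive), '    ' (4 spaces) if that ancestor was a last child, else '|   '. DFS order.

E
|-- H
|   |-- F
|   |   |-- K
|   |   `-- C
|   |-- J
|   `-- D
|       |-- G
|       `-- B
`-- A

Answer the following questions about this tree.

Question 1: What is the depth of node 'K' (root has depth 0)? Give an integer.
Answer: 3

Derivation:
Path from root to K: E -> H -> F -> K
Depth = number of edges = 3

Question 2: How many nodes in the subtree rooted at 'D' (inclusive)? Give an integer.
Answer: 3

Derivation:
Subtree rooted at D contains: B, D, G
Count = 3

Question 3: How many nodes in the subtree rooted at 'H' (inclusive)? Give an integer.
Answer: 8

Derivation:
Subtree rooted at H contains: B, C, D, F, G, H, J, K
Count = 8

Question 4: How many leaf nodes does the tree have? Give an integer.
Leaves (nodes with no children): A, B, C, G, J, K

Answer: 6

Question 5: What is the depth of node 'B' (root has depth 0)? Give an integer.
Path from root to B: E -> H -> D -> B
Depth = number of edges = 3

Answer: 3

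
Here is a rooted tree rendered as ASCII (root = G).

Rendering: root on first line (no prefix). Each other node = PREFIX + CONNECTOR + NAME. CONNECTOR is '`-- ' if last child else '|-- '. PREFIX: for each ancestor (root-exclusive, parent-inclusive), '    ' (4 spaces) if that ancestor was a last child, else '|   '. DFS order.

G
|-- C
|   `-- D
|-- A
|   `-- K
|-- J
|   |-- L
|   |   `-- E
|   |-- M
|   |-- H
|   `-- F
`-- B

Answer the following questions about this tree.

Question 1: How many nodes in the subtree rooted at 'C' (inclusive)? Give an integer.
Subtree rooted at C contains: C, D
Count = 2

Answer: 2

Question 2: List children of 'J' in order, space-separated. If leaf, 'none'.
Answer: L M H F

Derivation:
Node J's children (from adjacency): L, M, H, F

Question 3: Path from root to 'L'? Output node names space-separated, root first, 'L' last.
Answer: G J L

Derivation:
Walk down from root: G -> J -> L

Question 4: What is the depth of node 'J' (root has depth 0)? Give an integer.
Path from root to J: G -> J
Depth = number of edges = 1

Answer: 1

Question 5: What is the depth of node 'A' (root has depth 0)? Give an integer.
Answer: 1

Derivation:
Path from root to A: G -> A
Depth = number of edges = 1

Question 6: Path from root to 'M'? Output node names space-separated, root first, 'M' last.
Answer: G J M

Derivation:
Walk down from root: G -> J -> M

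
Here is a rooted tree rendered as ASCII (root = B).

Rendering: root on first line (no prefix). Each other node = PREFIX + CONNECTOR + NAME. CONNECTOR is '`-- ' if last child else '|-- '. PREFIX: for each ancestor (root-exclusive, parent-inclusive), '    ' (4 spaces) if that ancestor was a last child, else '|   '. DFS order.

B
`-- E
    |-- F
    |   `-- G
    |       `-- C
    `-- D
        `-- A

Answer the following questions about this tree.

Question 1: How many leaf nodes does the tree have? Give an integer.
Answer: 2

Derivation:
Leaves (nodes with no children): A, C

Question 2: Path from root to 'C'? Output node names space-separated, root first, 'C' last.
Answer: B E F G C

Derivation:
Walk down from root: B -> E -> F -> G -> C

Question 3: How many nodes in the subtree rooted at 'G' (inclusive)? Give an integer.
Subtree rooted at G contains: C, G
Count = 2

Answer: 2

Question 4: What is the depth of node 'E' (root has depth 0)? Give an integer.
Path from root to E: B -> E
Depth = number of edges = 1

Answer: 1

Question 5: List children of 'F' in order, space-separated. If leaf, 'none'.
Answer: G

Derivation:
Node F's children (from adjacency): G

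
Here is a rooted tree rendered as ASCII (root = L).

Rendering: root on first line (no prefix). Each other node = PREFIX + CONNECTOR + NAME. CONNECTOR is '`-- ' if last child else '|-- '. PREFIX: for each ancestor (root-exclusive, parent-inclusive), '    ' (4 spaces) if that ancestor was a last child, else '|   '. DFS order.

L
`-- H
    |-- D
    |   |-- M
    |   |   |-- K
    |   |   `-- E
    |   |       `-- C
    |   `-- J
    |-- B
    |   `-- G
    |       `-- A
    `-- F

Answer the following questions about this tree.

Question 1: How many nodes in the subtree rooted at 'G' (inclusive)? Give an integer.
Subtree rooted at G contains: A, G
Count = 2

Answer: 2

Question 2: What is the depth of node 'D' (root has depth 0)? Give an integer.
Answer: 2

Derivation:
Path from root to D: L -> H -> D
Depth = number of edges = 2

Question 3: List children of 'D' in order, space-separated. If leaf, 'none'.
Node D's children (from adjacency): M, J

Answer: M J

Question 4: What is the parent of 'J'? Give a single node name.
Scan adjacency: J appears as child of D

Answer: D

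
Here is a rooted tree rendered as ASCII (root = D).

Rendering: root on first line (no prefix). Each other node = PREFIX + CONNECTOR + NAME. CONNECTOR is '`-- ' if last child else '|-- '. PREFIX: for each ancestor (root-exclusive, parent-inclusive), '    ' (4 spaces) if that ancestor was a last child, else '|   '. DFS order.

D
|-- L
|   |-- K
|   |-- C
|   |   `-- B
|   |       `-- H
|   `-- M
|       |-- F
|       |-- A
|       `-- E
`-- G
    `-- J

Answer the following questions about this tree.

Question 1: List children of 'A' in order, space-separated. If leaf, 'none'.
Answer: none

Derivation:
Node A's children (from adjacency): (leaf)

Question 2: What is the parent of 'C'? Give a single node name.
Answer: L

Derivation:
Scan adjacency: C appears as child of L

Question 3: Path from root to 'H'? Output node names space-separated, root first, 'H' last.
Walk down from root: D -> L -> C -> B -> H

Answer: D L C B H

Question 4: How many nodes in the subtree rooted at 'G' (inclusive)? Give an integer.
Answer: 2

Derivation:
Subtree rooted at G contains: G, J
Count = 2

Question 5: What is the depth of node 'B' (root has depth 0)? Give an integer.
Answer: 3

Derivation:
Path from root to B: D -> L -> C -> B
Depth = number of edges = 3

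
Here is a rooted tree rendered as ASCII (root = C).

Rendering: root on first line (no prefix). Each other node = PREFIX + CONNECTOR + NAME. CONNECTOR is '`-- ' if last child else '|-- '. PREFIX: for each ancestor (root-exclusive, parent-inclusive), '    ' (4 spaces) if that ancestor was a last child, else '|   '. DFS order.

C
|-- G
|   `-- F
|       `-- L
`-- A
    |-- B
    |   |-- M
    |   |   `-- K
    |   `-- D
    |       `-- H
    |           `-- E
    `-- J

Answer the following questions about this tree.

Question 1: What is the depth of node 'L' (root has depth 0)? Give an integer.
Answer: 3

Derivation:
Path from root to L: C -> G -> F -> L
Depth = number of edges = 3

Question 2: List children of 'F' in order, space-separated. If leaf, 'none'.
Node F's children (from adjacency): L

Answer: L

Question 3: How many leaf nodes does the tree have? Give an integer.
Leaves (nodes with no children): E, J, K, L

Answer: 4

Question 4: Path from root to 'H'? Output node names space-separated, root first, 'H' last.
Answer: C A B D H

Derivation:
Walk down from root: C -> A -> B -> D -> H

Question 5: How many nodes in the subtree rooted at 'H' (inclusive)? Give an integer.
Answer: 2

Derivation:
Subtree rooted at H contains: E, H
Count = 2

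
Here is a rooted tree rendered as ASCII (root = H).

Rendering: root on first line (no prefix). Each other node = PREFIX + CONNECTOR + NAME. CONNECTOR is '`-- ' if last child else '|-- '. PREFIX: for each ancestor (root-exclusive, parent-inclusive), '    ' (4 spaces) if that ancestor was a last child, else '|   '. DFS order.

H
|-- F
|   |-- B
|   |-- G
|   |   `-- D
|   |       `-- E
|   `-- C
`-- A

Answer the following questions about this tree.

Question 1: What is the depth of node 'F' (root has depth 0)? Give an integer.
Path from root to F: H -> F
Depth = number of edges = 1

Answer: 1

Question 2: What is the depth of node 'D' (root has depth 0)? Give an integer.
Path from root to D: H -> F -> G -> D
Depth = number of edges = 3

Answer: 3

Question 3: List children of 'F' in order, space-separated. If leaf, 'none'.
Node F's children (from adjacency): B, G, C

Answer: B G C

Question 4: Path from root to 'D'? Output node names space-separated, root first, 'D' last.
Walk down from root: H -> F -> G -> D

Answer: H F G D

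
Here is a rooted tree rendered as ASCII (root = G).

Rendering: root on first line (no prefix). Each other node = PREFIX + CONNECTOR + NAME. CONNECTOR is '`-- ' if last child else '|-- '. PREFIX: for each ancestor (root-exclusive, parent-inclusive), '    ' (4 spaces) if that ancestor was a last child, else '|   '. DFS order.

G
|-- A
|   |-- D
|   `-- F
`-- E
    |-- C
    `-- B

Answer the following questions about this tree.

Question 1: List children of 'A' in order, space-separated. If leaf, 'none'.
Answer: D F

Derivation:
Node A's children (from adjacency): D, F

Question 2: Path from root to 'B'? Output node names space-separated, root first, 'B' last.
Answer: G E B

Derivation:
Walk down from root: G -> E -> B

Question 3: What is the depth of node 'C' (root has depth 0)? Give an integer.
Answer: 2

Derivation:
Path from root to C: G -> E -> C
Depth = number of edges = 2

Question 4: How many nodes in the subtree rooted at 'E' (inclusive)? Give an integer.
Subtree rooted at E contains: B, C, E
Count = 3

Answer: 3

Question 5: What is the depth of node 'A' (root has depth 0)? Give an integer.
Answer: 1

Derivation:
Path from root to A: G -> A
Depth = number of edges = 1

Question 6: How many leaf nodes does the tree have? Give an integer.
Leaves (nodes with no children): B, C, D, F

Answer: 4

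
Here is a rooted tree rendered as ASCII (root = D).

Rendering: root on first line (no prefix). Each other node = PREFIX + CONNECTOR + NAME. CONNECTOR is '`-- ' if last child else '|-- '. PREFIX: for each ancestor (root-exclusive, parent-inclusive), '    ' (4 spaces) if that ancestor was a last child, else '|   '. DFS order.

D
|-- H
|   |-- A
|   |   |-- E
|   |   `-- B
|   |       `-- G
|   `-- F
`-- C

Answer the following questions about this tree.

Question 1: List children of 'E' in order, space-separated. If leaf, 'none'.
Answer: none

Derivation:
Node E's children (from adjacency): (leaf)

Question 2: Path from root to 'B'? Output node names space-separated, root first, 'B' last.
Walk down from root: D -> H -> A -> B

Answer: D H A B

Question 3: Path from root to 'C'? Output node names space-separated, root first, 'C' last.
Walk down from root: D -> C

Answer: D C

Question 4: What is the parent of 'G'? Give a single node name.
Answer: B

Derivation:
Scan adjacency: G appears as child of B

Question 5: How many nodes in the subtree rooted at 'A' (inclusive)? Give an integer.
Answer: 4

Derivation:
Subtree rooted at A contains: A, B, E, G
Count = 4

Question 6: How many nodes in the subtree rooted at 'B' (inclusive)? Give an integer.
Answer: 2

Derivation:
Subtree rooted at B contains: B, G
Count = 2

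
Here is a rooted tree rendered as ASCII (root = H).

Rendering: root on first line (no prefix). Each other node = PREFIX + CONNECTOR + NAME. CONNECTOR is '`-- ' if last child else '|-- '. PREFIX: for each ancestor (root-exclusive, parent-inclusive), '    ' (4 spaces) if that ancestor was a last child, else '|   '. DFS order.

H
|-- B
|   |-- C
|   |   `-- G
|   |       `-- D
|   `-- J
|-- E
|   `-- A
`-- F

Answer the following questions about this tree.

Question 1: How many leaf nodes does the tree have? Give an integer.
Answer: 4

Derivation:
Leaves (nodes with no children): A, D, F, J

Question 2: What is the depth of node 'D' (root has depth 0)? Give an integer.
Answer: 4

Derivation:
Path from root to D: H -> B -> C -> G -> D
Depth = number of edges = 4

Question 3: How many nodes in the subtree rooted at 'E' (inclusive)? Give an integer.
Subtree rooted at E contains: A, E
Count = 2

Answer: 2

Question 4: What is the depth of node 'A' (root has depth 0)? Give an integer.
Path from root to A: H -> E -> A
Depth = number of edges = 2

Answer: 2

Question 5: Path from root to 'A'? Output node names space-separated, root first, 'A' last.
Answer: H E A

Derivation:
Walk down from root: H -> E -> A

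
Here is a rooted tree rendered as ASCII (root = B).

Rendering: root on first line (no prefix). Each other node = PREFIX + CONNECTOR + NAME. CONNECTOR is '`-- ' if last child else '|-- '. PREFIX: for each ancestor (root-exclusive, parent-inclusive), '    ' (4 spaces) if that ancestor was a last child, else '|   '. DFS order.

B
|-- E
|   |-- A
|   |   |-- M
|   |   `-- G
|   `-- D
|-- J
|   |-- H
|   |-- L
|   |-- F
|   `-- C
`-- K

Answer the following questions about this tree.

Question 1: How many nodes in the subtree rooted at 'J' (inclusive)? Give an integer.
Answer: 5

Derivation:
Subtree rooted at J contains: C, F, H, J, L
Count = 5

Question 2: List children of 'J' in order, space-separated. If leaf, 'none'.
Node J's children (from adjacency): H, L, F, C

Answer: H L F C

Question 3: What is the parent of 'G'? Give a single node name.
Answer: A

Derivation:
Scan adjacency: G appears as child of A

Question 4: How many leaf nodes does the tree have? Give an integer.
Leaves (nodes with no children): C, D, F, G, H, K, L, M

Answer: 8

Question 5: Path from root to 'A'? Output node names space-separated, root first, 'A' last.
Answer: B E A

Derivation:
Walk down from root: B -> E -> A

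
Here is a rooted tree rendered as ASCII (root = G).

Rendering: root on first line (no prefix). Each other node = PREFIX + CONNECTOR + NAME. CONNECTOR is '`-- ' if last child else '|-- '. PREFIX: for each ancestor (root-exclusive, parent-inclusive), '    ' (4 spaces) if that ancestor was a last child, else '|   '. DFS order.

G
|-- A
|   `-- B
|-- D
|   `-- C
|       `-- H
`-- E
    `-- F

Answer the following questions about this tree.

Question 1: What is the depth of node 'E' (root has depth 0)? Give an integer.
Answer: 1

Derivation:
Path from root to E: G -> E
Depth = number of edges = 1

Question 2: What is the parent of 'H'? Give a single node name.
Answer: C

Derivation:
Scan adjacency: H appears as child of C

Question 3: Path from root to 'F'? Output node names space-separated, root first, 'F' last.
Walk down from root: G -> E -> F

Answer: G E F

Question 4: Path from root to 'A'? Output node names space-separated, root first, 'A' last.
Answer: G A

Derivation:
Walk down from root: G -> A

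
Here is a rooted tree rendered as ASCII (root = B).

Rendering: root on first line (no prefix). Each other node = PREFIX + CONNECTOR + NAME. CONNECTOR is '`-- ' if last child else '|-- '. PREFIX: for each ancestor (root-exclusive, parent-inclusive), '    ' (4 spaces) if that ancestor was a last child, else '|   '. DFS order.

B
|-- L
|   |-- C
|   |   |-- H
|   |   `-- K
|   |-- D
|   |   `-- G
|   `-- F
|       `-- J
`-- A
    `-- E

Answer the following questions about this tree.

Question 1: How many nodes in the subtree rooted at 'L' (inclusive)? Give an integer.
Answer: 8

Derivation:
Subtree rooted at L contains: C, D, F, G, H, J, K, L
Count = 8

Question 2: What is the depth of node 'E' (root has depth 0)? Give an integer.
Answer: 2

Derivation:
Path from root to E: B -> A -> E
Depth = number of edges = 2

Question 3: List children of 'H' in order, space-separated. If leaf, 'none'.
Node H's children (from adjacency): (leaf)

Answer: none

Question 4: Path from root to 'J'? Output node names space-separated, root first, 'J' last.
Answer: B L F J

Derivation:
Walk down from root: B -> L -> F -> J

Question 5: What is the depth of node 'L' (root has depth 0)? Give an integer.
Path from root to L: B -> L
Depth = number of edges = 1

Answer: 1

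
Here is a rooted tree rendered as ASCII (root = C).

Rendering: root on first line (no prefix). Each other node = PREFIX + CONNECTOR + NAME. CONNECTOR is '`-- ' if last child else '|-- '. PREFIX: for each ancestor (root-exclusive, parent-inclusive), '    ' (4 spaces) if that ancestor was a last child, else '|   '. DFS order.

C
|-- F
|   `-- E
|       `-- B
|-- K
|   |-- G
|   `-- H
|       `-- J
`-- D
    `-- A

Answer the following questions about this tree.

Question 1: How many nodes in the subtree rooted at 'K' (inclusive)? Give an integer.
Answer: 4

Derivation:
Subtree rooted at K contains: G, H, J, K
Count = 4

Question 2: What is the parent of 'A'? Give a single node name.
Answer: D

Derivation:
Scan adjacency: A appears as child of D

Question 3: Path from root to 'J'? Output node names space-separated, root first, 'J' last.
Walk down from root: C -> K -> H -> J

Answer: C K H J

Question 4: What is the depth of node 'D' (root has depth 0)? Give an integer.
Answer: 1

Derivation:
Path from root to D: C -> D
Depth = number of edges = 1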